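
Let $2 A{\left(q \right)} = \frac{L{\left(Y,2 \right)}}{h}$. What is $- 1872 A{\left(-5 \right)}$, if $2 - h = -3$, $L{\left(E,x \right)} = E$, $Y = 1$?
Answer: $- \frac{936}{5} \approx -187.2$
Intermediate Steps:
$h = 5$ ($h = 2 - -3 = 2 + 3 = 5$)
$A{\left(q \right)} = \frac{1}{10}$ ($A{\left(q \right)} = \frac{1 \cdot \frac{1}{5}}{2} = \frac{1}{2} \cdot \frac{1}{5} = \frac{1}{10}$)
$- 1872 A{\left(-5 \right)} = \left(-1872\right) \frac{1}{10} = - \frac{936}{5}$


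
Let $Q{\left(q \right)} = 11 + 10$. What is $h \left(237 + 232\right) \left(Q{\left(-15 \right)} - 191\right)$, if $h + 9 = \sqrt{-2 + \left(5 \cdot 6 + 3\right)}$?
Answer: $717570 - 79730 \sqrt{31} \approx 2.7365 \cdot 10^{5}$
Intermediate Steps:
$Q{\left(q \right)} = 21$
$h = -9 + \sqrt{31}$ ($h = -9 + \sqrt{-2 + \left(5 \cdot 6 + 3\right)} = -9 + \sqrt{-2 + \left(30 + 3\right)} = -9 + \sqrt{-2 + 33} = -9 + \sqrt{31} \approx -3.4322$)
$h \left(237 + 232\right) \left(Q{\left(-15 \right)} - 191\right) = \left(-9 + \sqrt{31}\right) \left(237 + 232\right) \left(21 - 191\right) = \left(-9 + \sqrt{31}\right) 469 \left(-170\right) = \left(-9 + \sqrt{31}\right) \left(-79730\right) = 717570 - 79730 \sqrt{31}$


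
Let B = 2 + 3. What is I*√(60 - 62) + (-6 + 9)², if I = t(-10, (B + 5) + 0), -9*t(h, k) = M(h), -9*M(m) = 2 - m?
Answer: 9 + 4*I*√2/27 ≈ 9.0 + 0.20951*I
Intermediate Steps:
M(m) = -2/9 + m/9 (M(m) = -(2 - m)/9 = -2/9 + m/9)
B = 5
t(h, k) = 2/81 - h/81 (t(h, k) = -(-2/9 + h/9)/9 = 2/81 - h/81)
I = 4/27 (I = 2/81 - 1/81*(-10) = 2/81 + 10/81 = 4/27 ≈ 0.14815)
I*√(60 - 62) + (-6 + 9)² = 4*√(60 - 62)/27 + (-6 + 9)² = 4*√(-2)/27 + 3² = 4*(I*√2)/27 + 9 = 4*I*√2/27 + 9 = 9 + 4*I*√2/27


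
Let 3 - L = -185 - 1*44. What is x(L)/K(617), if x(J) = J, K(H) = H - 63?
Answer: 116/277 ≈ 0.41877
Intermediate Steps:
K(H) = -63 + H
L = 232 (L = 3 - (-185 - 1*44) = 3 - (-185 - 44) = 3 - 1*(-229) = 3 + 229 = 232)
x(L)/K(617) = 232/(-63 + 617) = 232/554 = 232*(1/554) = 116/277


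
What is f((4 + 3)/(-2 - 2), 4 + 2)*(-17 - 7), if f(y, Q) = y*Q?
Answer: 252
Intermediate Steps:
f(y, Q) = Q*y
f((4 + 3)/(-2 - 2), 4 + 2)*(-17 - 7) = ((4 + 2)*((4 + 3)/(-2 - 2)))*(-17 - 7) = (6*(7/(-4)))*(-24) = (6*(7*(-¼)))*(-24) = (6*(-7/4))*(-24) = -21/2*(-24) = 252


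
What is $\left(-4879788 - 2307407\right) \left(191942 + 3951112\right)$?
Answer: $-29776936993530$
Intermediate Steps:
$\left(-4879788 - 2307407\right) \left(191942 + 3951112\right) = \left(-7187195\right) 4143054 = -29776936993530$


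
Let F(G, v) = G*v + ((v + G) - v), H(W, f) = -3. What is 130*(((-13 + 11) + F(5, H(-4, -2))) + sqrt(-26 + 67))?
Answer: -1560 + 130*sqrt(41) ≈ -727.59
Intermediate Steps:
F(G, v) = G + G*v (F(G, v) = G*v + ((G + v) - v) = G*v + G = G + G*v)
130*(((-13 + 11) + F(5, H(-4, -2))) + sqrt(-26 + 67)) = 130*(((-13 + 11) + 5*(1 - 3)) + sqrt(-26 + 67)) = 130*((-2 + 5*(-2)) + sqrt(41)) = 130*((-2 - 10) + sqrt(41)) = 130*(-12 + sqrt(41)) = -1560 + 130*sqrt(41)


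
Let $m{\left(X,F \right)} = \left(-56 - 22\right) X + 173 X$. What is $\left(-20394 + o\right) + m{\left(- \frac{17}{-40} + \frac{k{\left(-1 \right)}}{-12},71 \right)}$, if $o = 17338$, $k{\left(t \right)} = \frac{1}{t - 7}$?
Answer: $- \frac{289405}{96} \approx -3014.6$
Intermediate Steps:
$k{\left(t \right)} = \frac{1}{-7 + t}$
$m{\left(X,F \right)} = 95 X$ ($m{\left(X,F \right)} = - 78 X + 173 X = 95 X$)
$\left(-20394 + o\right) + m{\left(- \frac{17}{-40} + \frac{k{\left(-1 \right)}}{-12},71 \right)} = \left(-20394 + 17338\right) + 95 \left(- \frac{17}{-40} + \frac{1}{\left(-7 - 1\right) \left(-12\right)}\right) = -3056 + 95 \left(\left(-17\right) \left(- \frac{1}{40}\right) + \frac{1}{-8} \left(- \frac{1}{12}\right)\right) = -3056 + 95 \left(\frac{17}{40} - - \frac{1}{96}\right) = -3056 + 95 \left(\frac{17}{40} + \frac{1}{96}\right) = -3056 + 95 \cdot \frac{209}{480} = -3056 + \frac{3971}{96} = - \frac{289405}{96}$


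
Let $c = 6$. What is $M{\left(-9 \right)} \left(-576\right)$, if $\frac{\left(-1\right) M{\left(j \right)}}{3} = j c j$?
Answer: $839808$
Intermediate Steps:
$M{\left(j \right)} = - 18 j^{2}$ ($M{\left(j \right)} = - 3 j 6 j = - 3 \cdot 6 j j = - 3 \cdot 6 j^{2} = - 18 j^{2}$)
$M{\left(-9 \right)} \left(-576\right) = - 18 \left(-9\right)^{2} \left(-576\right) = \left(-18\right) 81 \left(-576\right) = \left(-1458\right) \left(-576\right) = 839808$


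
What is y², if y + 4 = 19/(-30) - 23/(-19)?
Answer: 3806401/324900 ≈ 11.716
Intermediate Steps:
y = -1951/570 (y = -4 + (19/(-30) - 23/(-19)) = -4 + (19*(-1/30) - 23*(-1/19)) = -4 + (-19/30 + 23/19) = -4 + 329/570 = -1951/570 ≈ -3.4228)
y² = (-1951/570)² = 3806401/324900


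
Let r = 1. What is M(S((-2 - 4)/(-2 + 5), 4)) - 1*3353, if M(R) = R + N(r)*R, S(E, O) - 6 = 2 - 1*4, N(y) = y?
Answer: -3345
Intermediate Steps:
S(E, O) = 4 (S(E, O) = 6 + (2 - 1*4) = 6 + (2 - 4) = 6 - 2 = 4)
M(R) = 2*R (M(R) = R + 1*R = R + R = 2*R)
M(S((-2 - 4)/(-2 + 5), 4)) - 1*3353 = 2*4 - 1*3353 = 8 - 3353 = -3345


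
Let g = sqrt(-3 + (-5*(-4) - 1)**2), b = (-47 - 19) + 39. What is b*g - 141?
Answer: -141 - 27*sqrt(358) ≈ -651.86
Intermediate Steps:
b = -27 (b = -66 + 39 = -27)
g = sqrt(358) (g = sqrt(-3 + (20 - 1)**2) = sqrt(-3 + 19**2) = sqrt(-3 + 361) = sqrt(358) ≈ 18.921)
b*g - 141 = -27*sqrt(358) - 141 = -141 - 27*sqrt(358)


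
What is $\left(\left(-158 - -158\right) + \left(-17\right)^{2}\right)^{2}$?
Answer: $83521$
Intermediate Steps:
$\left(\left(-158 - -158\right) + \left(-17\right)^{2}\right)^{2} = \left(\left(-158 + 158\right) + 289\right)^{2} = \left(0 + 289\right)^{2} = 289^{2} = 83521$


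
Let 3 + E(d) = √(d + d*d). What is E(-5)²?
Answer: 29 - 12*√5 ≈ 2.1672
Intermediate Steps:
E(d) = -3 + √(d + d²) (E(d) = -3 + √(d + d*d) = -3 + √(d + d²))
E(-5)² = (-3 + √(-5*(1 - 5)))² = (-3 + √(-5*(-4)))² = (-3 + √20)² = (-3 + 2*√5)²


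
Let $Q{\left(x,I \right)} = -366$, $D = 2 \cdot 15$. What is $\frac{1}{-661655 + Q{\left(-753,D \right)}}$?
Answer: $- \frac{1}{662021} \approx -1.5105 \cdot 10^{-6}$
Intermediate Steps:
$D = 30$
$\frac{1}{-661655 + Q{\left(-753,D \right)}} = \frac{1}{-661655 - 366} = \frac{1}{-662021} = - \frac{1}{662021}$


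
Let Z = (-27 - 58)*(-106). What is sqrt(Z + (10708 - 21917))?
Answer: I*sqrt(2199) ≈ 46.893*I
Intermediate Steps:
Z = 9010 (Z = -85*(-106) = 9010)
sqrt(Z + (10708 - 21917)) = sqrt(9010 + (10708 - 21917)) = sqrt(9010 - 11209) = sqrt(-2199) = I*sqrt(2199)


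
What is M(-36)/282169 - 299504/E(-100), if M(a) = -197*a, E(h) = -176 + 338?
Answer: -42254797636/22855689 ≈ -1848.8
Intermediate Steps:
E(h) = 162
M(-36)/282169 - 299504/E(-100) = -197*(-36)/282169 - 299504/162 = 7092*(1/282169) - 299504*1/162 = 7092/282169 - 149752/81 = -42254797636/22855689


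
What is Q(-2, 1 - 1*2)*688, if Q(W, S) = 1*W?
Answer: -1376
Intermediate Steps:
Q(W, S) = W
Q(-2, 1 - 1*2)*688 = -2*688 = -1376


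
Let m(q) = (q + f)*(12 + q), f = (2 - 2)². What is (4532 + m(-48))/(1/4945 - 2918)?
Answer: -30955700/14429509 ≈ -2.1453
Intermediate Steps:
f = 0 (f = 0² = 0)
m(q) = q*(12 + q) (m(q) = (q + 0)*(12 + q) = q*(12 + q))
(4532 + m(-48))/(1/4945 - 2918) = (4532 - 48*(12 - 48))/(1/4945 - 2918) = (4532 - 48*(-36))/(1/4945 - 2918) = (4532 + 1728)/(-14429509/4945) = 6260*(-4945/14429509) = -30955700/14429509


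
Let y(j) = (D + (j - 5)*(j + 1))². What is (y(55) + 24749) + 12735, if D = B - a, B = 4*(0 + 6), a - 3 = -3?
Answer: 8012460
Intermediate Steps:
a = 0 (a = 3 - 3 = 0)
B = 24 (B = 4*6 = 24)
D = 24 (D = 24 - 1*0 = 24 + 0 = 24)
y(j) = (24 + (1 + j)*(-5 + j))² (y(j) = (24 + (j - 5)*(j + 1))² = (24 + (-5 + j)*(1 + j))² = (24 + (1 + j)*(-5 + j))²)
(y(55) + 24749) + 12735 = ((19 + 55² - 4*55)² + 24749) + 12735 = ((19 + 3025 - 220)² + 24749) + 12735 = (2824² + 24749) + 12735 = (7974976 + 24749) + 12735 = 7999725 + 12735 = 8012460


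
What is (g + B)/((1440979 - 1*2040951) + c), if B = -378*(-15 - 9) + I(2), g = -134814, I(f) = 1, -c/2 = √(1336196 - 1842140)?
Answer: 18860269813/89992106140 - 377223*I*√14054/89992106140 ≈ 0.20958 - 0.00049693*I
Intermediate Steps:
c = -12*I*√14054 (c = -2*√(1336196 - 1842140) = -12*I*√14054 ≈ -1422.6*I)
B = 9073 (B = -378*(-15 - 9) + 1 = -378*(-24) + 1 = -189*(-48) + 1 = 9072 + 1 = 9073)
(g + B)/((1440979 - 1*2040951) + c) = (-134814 + 9073)/((1440979 - 1*2040951) - 12*I*√14054) = -125741/((1440979 - 2040951) - 12*I*√14054) = -125741/(-599972 - 12*I*√14054)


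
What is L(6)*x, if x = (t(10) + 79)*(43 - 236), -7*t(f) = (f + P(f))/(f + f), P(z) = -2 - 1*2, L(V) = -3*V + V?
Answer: 6400266/35 ≈ 1.8286e+5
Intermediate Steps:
L(V) = -2*V
P(z) = -4 (P(z) = -2 - 2 = -4)
t(f) = -(-4 + f)/(14*f) (t(f) = -(f - 4)/(7*(f + f)) = -(-4 + f)/(7*(2*f)) = -(-4 + f)*1/(2*f)/7 = -(-4 + f)/(14*f))
x = -1066711/70 (x = ((1/14)*(4 - 1*10)/10 + 79)*(43 - 236) = ((1/14)*(1/10)*(4 - 10) + 79)*(-193) = ((1/14)*(1/10)*(-6) + 79)*(-193) = (-3/70 + 79)*(-193) = (5527/70)*(-193) = -1066711/70 ≈ -15239.)
L(6)*x = -2*6*(-1066711/70) = -12*(-1066711/70) = 6400266/35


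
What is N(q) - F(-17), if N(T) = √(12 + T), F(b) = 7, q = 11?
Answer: -7 + √23 ≈ -2.2042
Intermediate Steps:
N(q) - F(-17) = √(12 + 11) - 1*7 = √23 - 7 = -7 + √23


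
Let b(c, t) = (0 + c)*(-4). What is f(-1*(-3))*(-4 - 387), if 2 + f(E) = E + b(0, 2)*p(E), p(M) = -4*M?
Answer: -391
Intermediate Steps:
b(c, t) = -4*c (b(c, t) = c*(-4) = -4*c)
f(E) = -2 + E (f(E) = -2 + (E + (-4*0)*(-4*E)) = -2 + (E + 0*(-4*E)) = -2 + (E + 0) = -2 + E)
f(-1*(-3))*(-4 - 387) = (-2 - 1*(-3))*(-4 - 387) = (-2 + 3)*(-391) = 1*(-391) = -391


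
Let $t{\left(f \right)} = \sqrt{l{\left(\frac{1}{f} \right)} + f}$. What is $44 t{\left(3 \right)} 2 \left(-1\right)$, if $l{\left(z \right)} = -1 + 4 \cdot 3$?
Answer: $- 88 \sqrt{14} \approx -329.27$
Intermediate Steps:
$l{\left(z \right)} = 11$ ($l{\left(z \right)} = -1 + 12 = 11$)
$t{\left(f \right)} = \sqrt{11 + f}$
$44 t{\left(3 \right)} 2 \left(-1\right) = 44 \sqrt{11 + 3} \cdot 2 \left(-1\right) = 44 \sqrt{14} \left(-2\right) = - 88 \sqrt{14}$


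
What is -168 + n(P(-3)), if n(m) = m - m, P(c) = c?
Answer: -168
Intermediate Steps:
n(m) = 0
-168 + n(P(-3)) = -168 + 0 = -168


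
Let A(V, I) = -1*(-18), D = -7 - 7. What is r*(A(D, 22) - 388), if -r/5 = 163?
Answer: 301550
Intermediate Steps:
D = -14
A(V, I) = 18
r = -815 (r = -5*163 = -815)
r*(A(D, 22) - 388) = -815*(18 - 388) = -815*(-370) = 301550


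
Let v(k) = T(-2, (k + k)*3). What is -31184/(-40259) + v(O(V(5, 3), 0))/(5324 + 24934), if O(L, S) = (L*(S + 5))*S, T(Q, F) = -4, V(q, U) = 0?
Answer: 471702218/609078411 ≈ 0.77445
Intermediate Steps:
O(L, S) = L*S*(5 + S) (O(L, S) = (L*(5 + S))*S = L*S*(5 + S))
v(k) = -4
-31184/(-40259) + v(O(V(5, 3), 0))/(5324 + 24934) = -31184/(-40259) - 4/(5324 + 24934) = -31184*(-1/40259) - 4/30258 = 31184/40259 - 4*1/30258 = 31184/40259 - 2/15129 = 471702218/609078411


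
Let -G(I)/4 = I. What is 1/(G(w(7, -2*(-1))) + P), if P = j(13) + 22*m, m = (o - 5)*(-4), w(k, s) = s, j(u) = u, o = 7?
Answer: -1/171 ≈ -0.0058480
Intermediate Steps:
m = -8 (m = (7 - 5)*(-4) = 2*(-4) = -8)
G(I) = -4*I
P = -163 (P = 13 + 22*(-8) = 13 - 176 = -163)
1/(G(w(7, -2*(-1))) + P) = 1/(-(-8)*(-1) - 163) = 1/(-4*2 - 163) = 1/(-8 - 163) = 1/(-171) = -1/171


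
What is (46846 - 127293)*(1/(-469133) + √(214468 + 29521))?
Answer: 80447/469133 - 80447*√243989 ≈ -3.9737e+7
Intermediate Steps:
(46846 - 127293)*(1/(-469133) + √(214468 + 29521)) = -80447*(-1/469133 + √243989) = 80447/469133 - 80447*√243989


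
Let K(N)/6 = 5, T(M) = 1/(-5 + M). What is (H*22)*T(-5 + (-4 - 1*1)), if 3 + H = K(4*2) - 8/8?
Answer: -572/15 ≈ -38.133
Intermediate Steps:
K(N) = 30 (K(N) = 6*5 = 30)
H = 26 (H = -3 + (30 - 8/8) = -3 + (30 - 1*1) = -3 + (30 - 1) = -3 + 29 = 26)
(H*22)*T(-5 + (-4 - 1*1)) = (26*22)/(-5 + (-5 + (-4 - 1*1))) = 572/(-5 + (-5 + (-4 - 1))) = 572/(-5 + (-5 - 5)) = 572/(-5 - 10) = 572/(-15) = 572*(-1/15) = -572/15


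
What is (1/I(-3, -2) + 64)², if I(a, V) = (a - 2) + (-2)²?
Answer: 3969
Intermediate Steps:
I(a, V) = 2 + a (I(a, V) = (-2 + a) + 4 = 2 + a)
(1/I(-3, -2) + 64)² = (1/(2 - 3) + 64)² = (1/(-1) + 64)² = (-1 + 64)² = 63² = 3969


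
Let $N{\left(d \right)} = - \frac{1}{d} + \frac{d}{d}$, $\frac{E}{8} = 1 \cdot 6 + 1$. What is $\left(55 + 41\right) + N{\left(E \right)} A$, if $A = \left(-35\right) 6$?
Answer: $- \frac{441}{4} \approx -110.25$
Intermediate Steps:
$E = 56$ ($E = 8 \left(1 \cdot 6 + 1\right) = 8 \left(6 + 1\right) = 8 \cdot 7 = 56$)
$N{\left(d \right)} = 1 - \frac{1}{d}$ ($N{\left(d \right)} = - \frac{1}{d} + 1 = 1 - \frac{1}{d}$)
$A = -210$
$\left(55 + 41\right) + N{\left(E \right)} A = \left(55 + 41\right) + \frac{-1 + 56}{56} \left(-210\right) = 96 + \frac{1}{56} \cdot 55 \left(-210\right) = 96 + \frac{55}{56} \left(-210\right) = 96 - \frac{825}{4} = - \frac{441}{4}$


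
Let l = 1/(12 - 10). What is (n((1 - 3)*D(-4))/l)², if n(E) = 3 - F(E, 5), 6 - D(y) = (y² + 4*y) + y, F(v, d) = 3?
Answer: 0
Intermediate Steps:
l = ½ (l = 1/2 = ½ ≈ 0.50000)
D(y) = 6 - y² - 5*y (D(y) = 6 - ((y² + 4*y) + y) = 6 - (y² + 5*y) = 6 + (-y² - 5*y) = 6 - y² - 5*y)
n(E) = 0 (n(E) = 3 - 1*3 = 3 - 3 = 0)
(n((1 - 3)*D(-4))/l)² = (0/(½))² = (0*2)² = 0² = 0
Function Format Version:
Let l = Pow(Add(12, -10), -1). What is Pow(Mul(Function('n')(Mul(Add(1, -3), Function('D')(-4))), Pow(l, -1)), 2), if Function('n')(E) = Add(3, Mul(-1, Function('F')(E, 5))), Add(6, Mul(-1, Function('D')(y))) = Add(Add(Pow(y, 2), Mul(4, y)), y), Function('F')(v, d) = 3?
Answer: 0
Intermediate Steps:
l = Rational(1, 2) (l = Pow(2, -1) = Rational(1, 2) ≈ 0.50000)
Function('D')(y) = Add(6, Mul(-1, Pow(y, 2)), Mul(-5, y)) (Function('D')(y) = Add(6, Mul(-1, Add(Add(Pow(y, 2), Mul(4, y)), y))) = Add(6, Mul(-1, Add(Pow(y, 2), Mul(5, y)))) = Add(6, Add(Mul(-1, Pow(y, 2)), Mul(-5, y))) = Add(6, Mul(-1, Pow(y, 2)), Mul(-5, y)))
Function('n')(E) = 0 (Function('n')(E) = Add(3, Mul(-1, 3)) = Add(3, -3) = 0)
Pow(Mul(Function('n')(Mul(Add(1, -3), Function('D')(-4))), Pow(l, -1)), 2) = Pow(Mul(0, Pow(Rational(1, 2), -1)), 2) = Pow(Mul(0, 2), 2) = Pow(0, 2) = 0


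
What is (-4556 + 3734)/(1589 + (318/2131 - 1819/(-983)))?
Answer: -860951703/1666391590 ≈ -0.51666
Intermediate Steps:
(-4556 + 3734)/(1589 + (318/2131 - 1819/(-983))) = -822/(1589 + (318*(1/2131) - 1819*(-1/983))) = -822/(1589 + (318/2131 + 1819/983)) = -822/(1589 + 4188883/2094773) = -822/3332783180/2094773 = -822*2094773/3332783180 = -860951703/1666391590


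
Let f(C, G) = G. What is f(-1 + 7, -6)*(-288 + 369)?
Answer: -486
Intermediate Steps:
f(-1 + 7, -6)*(-288 + 369) = -6*(-288 + 369) = -6*81 = -486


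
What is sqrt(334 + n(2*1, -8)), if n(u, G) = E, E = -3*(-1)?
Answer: sqrt(337) ≈ 18.358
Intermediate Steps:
E = 3
n(u, G) = 3
sqrt(334 + n(2*1, -8)) = sqrt(334 + 3) = sqrt(337)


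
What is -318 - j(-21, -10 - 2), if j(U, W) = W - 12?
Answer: -294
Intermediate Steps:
j(U, W) = -12 + W
-318 - j(-21, -10 - 2) = -318 - (-12 + (-10 - 2)) = -318 - (-12 - 12) = -318 - 1*(-24) = -318 + 24 = -294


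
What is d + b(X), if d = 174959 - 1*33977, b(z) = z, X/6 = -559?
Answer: 137628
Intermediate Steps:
X = -3354 (X = 6*(-559) = -3354)
d = 140982 (d = 174959 - 33977 = 140982)
d + b(X) = 140982 - 3354 = 137628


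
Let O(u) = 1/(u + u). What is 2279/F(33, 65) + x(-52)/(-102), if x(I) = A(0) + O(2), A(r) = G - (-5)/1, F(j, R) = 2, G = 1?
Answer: 464891/408 ≈ 1139.4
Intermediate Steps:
A(r) = 6 (A(r) = 1 - (-5)/1 = 1 - (-5) = 1 - 1*(-5) = 1 + 5 = 6)
O(u) = 1/(2*u)
x(I) = 25/4 (x(I) = 6 + (1/2)/2 = 6 + (1/2)*(1/2) = 6 + 1/4 = 25/4)
2279/F(33, 65) + x(-52)/(-102) = 2279/2 + (25/4)/(-102) = 2279*(1/2) + (25/4)*(-1/102) = 2279/2 - 25/408 = 464891/408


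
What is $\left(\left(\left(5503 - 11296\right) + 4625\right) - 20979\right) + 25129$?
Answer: $2982$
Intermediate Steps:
$\left(\left(\left(5503 - 11296\right) + 4625\right) - 20979\right) + 25129 = \left(\left(-5793 + 4625\right) - 20979\right) + 25129 = \left(-1168 - 20979\right) + 25129 = -22147 + 25129 = 2982$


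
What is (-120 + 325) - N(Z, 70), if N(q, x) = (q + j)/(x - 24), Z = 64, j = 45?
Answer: 9321/46 ≈ 202.63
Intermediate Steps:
N(q, x) = (45 + q)/(-24 + x) (N(q, x) = (q + 45)/(x - 24) = (45 + q)/(-24 + x))
(-120 + 325) - N(Z, 70) = (-120 + 325) - (45 + 64)/(-24 + 70) = 205 - 109/46 = 9321/46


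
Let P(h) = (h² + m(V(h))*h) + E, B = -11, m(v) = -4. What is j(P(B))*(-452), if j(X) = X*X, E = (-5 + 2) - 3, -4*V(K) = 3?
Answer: -11427012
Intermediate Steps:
V(K) = -¾ (V(K) = -¼*3 = -¾)
E = -6 (E = -3 - 3 = -6)
P(h) = -6 + h² - 4*h (P(h) = (h² - 4*h) - 6 = -6 + h² - 4*h)
j(X) = X²
j(P(B))*(-452) = (-6 + (-11)² - 4*(-11))²*(-452) = (-6 + 121 + 44)²*(-452) = 159²*(-452) = 25281*(-452) = -11427012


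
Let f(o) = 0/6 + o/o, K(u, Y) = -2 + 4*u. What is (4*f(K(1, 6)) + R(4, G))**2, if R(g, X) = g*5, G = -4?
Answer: 576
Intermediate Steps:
f(o) = 1 (f(o) = 0*(1/6) + 1 = 0 + 1 = 1)
R(g, X) = 5*g
(4*f(K(1, 6)) + R(4, G))**2 = (4*1 + 5*4)**2 = (4 + 20)**2 = 24**2 = 576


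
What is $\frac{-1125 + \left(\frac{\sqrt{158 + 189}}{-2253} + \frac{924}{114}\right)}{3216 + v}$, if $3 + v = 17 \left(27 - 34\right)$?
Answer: $- \frac{21221}{58786} - \frac{\sqrt{347}}{6970782} \approx -0.36099$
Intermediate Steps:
$v = -122$ ($v = -3 + 17 \left(27 - 34\right) = -3 + 17 \left(-7\right) = -3 - 119 = -122$)
$\frac{-1125 + \left(\frac{\sqrt{158 + 189}}{-2253} + \frac{924}{114}\right)}{3216 + v} = \frac{-1125 + \left(\frac{\sqrt{158 + 189}}{-2253} + \frac{924}{114}\right)}{3216 - 122} = \frac{-1125 + \left(\sqrt{347} \left(- \frac{1}{2253}\right) + 924 \cdot \frac{1}{114}\right)}{3094} = \left(-1125 + \left(- \frac{\sqrt{347}}{2253} + \frac{154}{19}\right)\right) \frac{1}{3094} = \left(-1125 + \left(\frac{154}{19} - \frac{\sqrt{347}}{2253}\right)\right) \frac{1}{3094} = \left(- \frac{21221}{19} - \frac{\sqrt{347}}{2253}\right) \frac{1}{3094} = - \frac{21221}{58786} - \frac{\sqrt{347}}{6970782}$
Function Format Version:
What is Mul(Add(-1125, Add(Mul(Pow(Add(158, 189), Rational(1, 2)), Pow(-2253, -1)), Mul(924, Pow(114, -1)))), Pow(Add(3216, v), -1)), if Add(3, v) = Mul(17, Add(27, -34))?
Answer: Add(Rational(-21221, 58786), Mul(Rational(-1, 6970782), Pow(347, Rational(1, 2)))) ≈ -0.36099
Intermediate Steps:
v = -122 (v = Add(-3, Mul(17, Add(27, -34))) = Add(-3, Mul(17, -7)) = Add(-3, -119) = -122)
Mul(Add(-1125, Add(Mul(Pow(Add(158, 189), Rational(1, 2)), Pow(-2253, -1)), Mul(924, Pow(114, -1)))), Pow(Add(3216, v), -1)) = Mul(Add(-1125, Add(Mul(Pow(Add(158, 189), Rational(1, 2)), Pow(-2253, -1)), Mul(924, Pow(114, -1)))), Pow(Add(3216, -122), -1)) = Mul(Add(-1125, Add(Mul(Pow(347, Rational(1, 2)), Rational(-1, 2253)), Mul(924, Rational(1, 114)))), Pow(3094, -1)) = Mul(Add(-1125, Add(Mul(Rational(-1, 2253), Pow(347, Rational(1, 2))), Rational(154, 19))), Rational(1, 3094)) = Mul(Add(-1125, Add(Rational(154, 19), Mul(Rational(-1, 2253), Pow(347, Rational(1, 2))))), Rational(1, 3094)) = Mul(Add(Rational(-21221, 19), Mul(Rational(-1, 2253), Pow(347, Rational(1, 2)))), Rational(1, 3094)) = Add(Rational(-21221, 58786), Mul(Rational(-1, 6970782), Pow(347, Rational(1, 2))))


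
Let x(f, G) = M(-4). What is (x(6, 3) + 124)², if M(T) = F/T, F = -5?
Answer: 251001/16 ≈ 15688.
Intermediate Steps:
M(T) = -5/T
x(f, G) = 5/4 (x(f, G) = -5/(-4) = -5*(-¼) = 5/4)
(x(6, 3) + 124)² = (5/4 + 124)² = (501/4)² = 251001/16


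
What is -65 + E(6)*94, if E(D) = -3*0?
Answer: -65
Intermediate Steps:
E(D) = 0
-65 + E(6)*94 = -65 + 0*94 = -65 + 0 = -65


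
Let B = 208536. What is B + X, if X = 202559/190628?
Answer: 39753003167/190628 ≈ 2.0854e+5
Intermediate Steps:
X = 202559/190628 (X = 202559*(1/190628) = 202559/190628 ≈ 1.0626)
B + X = 208536 + 202559/190628 = 39753003167/190628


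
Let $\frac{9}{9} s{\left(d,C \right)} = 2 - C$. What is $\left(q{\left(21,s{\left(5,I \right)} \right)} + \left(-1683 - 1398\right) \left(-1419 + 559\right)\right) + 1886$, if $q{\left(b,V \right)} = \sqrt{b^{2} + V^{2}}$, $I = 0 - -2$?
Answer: $2651567$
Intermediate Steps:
$I = 2$ ($I = 0 + 2 = 2$)
$s{\left(d,C \right)} = 2 - C$
$q{\left(b,V \right)} = \sqrt{V^{2} + b^{2}}$
$\left(q{\left(21,s{\left(5,I \right)} \right)} + \left(-1683 - 1398\right) \left(-1419 + 559\right)\right) + 1886 = \left(\sqrt{\left(2 - 2\right)^{2} + 21^{2}} + \left(-1683 - 1398\right) \left(-1419 + 559\right)\right) + 1886 = \left(\sqrt{\left(2 - 2\right)^{2} + 441} - -2649660\right) + 1886 = \left(\sqrt{0^{2} + 441} + 2649660\right) + 1886 = \left(\sqrt{0 + 441} + 2649660\right) + 1886 = \left(\sqrt{441} + 2649660\right) + 1886 = \left(21 + 2649660\right) + 1886 = 2649681 + 1886 = 2651567$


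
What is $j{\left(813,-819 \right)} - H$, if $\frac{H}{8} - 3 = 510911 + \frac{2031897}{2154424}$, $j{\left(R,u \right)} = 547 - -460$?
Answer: $- \frac{1100456227312}{269303} \approx -4.0863 \cdot 10^{6}$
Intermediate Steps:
$j{\left(R,u \right)} = 1007$ ($j{\left(R,u \right)} = 547 + 460 = 1007$)
$H = \frac{1100727415433}{269303}$ ($H = 24 + 8 \left(510911 + \frac{2031897}{2154424}\right) = 24 + 8 \cdot \frac{1100720952161}{2154424} = 24 + \frac{1100720952161}{269303} = \frac{1100727415433}{269303} \approx 4.0873 \cdot 10^{6}$)
$j{\left(813,-819 \right)} - H = 1007 - \frac{1100727415433}{269303} = - \frac{1100456227312}{269303}$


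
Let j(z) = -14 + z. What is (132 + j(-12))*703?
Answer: 74518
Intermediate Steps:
(132 + j(-12))*703 = (132 + (-14 - 12))*703 = (132 - 26)*703 = 106*703 = 74518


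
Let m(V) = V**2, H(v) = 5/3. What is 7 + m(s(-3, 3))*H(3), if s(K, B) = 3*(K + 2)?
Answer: 22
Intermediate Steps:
H(v) = 5/3 (H(v) = 5*(1/3) = 5/3)
s(K, B) = 6 + 3*K (s(K, B) = 3*(2 + K) = 6 + 3*K)
7 + m(s(-3, 3))*H(3) = 7 + (6 + 3*(-3))**2*(5/3) = 7 + (6 - 9)**2*(5/3) = 7 + (-3)**2*(5/3) = 7 + 9*(5/3) = 7 + 15 = 22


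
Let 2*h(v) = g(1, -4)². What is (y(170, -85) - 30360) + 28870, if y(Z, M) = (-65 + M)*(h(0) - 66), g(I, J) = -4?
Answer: 7210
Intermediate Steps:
h(v) = 8 (h(v) = (½)*(-4)² = (½)*16 = 8)
y(Z, M) = 3770 - 58*M (y(Z, M) = (-65 + M)*(8 - 66) = (-65 + M)*(-58) = 3770 - 58*M)
(y(170, -85) - 30360) + 28870 = ((3770 - 58*(-85)) - 30360) + 28870 = ((3770 + 4930) - 30360) + 28870 = (8700 - 30360) + 28870 = -21660 + 28870 = 7210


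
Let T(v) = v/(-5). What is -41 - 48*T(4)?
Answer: -13/5 ≈ -2.6000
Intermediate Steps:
T(v) = -v/5 (T(v) = v*(-1/5) = -v/5)
-41 - 48*T(4) = -41 - (-48)*4/5 = -41 - 48*(-4/5) = -41 + 192/5 = -13/5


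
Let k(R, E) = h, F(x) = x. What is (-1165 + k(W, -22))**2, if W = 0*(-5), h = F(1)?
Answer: 1354896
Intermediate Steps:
h = 1
W = 0
k(R, E) = 1
(-1165 + k(W, -22))**2 = (-1165 + 1)**2 = (-1164)**2 = 1354896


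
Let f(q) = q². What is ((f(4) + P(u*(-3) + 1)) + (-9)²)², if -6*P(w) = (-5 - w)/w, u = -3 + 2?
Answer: 606841/64 ≈ 9481.9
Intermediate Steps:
u = -1
P(w) = -(-5 - w)/(6*w)
((f(4) + P(u*(-3) + 1)) + (-9)²)² = ((4² + (5 + (-1*(-3) + 1))/(6*(-1*(-3) + 1))) + (-9)²)² = ((16 + (5 + (3 + 1))/(6*(3 + 1))) + 81)² = ((16 + (⅙)*(5 + 4)/4) + 81)² = ((16 + (⅙)*(¼)*9) + 81)² = ((16 + 3/8) + 81)² = (131/8 + 81)² = (779/8)² = 606841/64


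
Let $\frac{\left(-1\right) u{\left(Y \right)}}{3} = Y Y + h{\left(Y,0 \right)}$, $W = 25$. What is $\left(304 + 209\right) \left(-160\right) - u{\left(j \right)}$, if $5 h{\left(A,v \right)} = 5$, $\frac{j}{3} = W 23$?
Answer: $8844798$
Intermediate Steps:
$j = 1725$ ($j = 3 \cdot 25 \cdot 23 = 3 \cdot 575 = 1725$)
$h{\left(A,v \right)} = 1$ ($h{\left(A,v \right)} = \frac{1}{5} \cdot 5 = 1$)
$u{\left(Y \right)} = -3 - 3 Y^{2}$ ($u{\left(Y \right)} = - 3 \left(Y Y + 1\right) = - 3 \left(Y^{2} + 1\right) = - 3 \left(1 + Y^{2}\right) = -3 - 3 Y^{2}$)
$\left(304 + 209\right) \left(-160\right) - u{\left(j \right)} = \left(304 + 209\right) \left(-160\right) - \left(-3 - 3 \cdot 1725^{2}\right) = 513 \left(-160\right) - \left(-3 - 8926875\right) = -82080 - \left(-3 - 8926875\right) = -82080 - -8926878 = -82080 + 8926878 = 8844798$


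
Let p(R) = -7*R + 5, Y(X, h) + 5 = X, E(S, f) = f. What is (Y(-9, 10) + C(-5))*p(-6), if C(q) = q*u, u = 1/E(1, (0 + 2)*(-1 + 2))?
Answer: -1551/2 ≈ -775.50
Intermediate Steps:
Y(X, h) = -5 + X
u = 1/2 (u = 1/((0 + 2)*(-1 + 2)) = 1/(2*1) = 1/2 ≈ 0.50000)
p(R) = 5 - 7*R
C(q) = q/2 (C(q) = q*(1/2) = q/2)
(Y(-9, 10) + C(-5))*p(-6) = ((-5 - 9) + (1/2)*(-5))*(5 - 7*(-6)) = (-14 - 5/2)*(5 + 42) = -33/2*47 = -1551/2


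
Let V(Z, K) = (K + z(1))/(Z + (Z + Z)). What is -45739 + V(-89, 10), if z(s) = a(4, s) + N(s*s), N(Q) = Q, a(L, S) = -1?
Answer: -12212323/267 ≈ -45739.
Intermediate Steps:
z(s) = -1 + s**2 (z(s) = -1 + s*s = -1 + s**2)
V(Z, K) = K/(3*Z) (V(Z, K) = (K + (-1 + 1**2))/(Z + (Z + Z)) = (K + (-1 + 1))/(Z + 2*Z) = (K + 0)/((3*Z)) = K*(1/(3*Z)) = K/(3*Z))
-45739 + V(-89, 10) = -45739 + (1/3)*10/(-89) = -45739 + (1/3)*10*(-1/89) = -45739 - 10/267 = -12212323/267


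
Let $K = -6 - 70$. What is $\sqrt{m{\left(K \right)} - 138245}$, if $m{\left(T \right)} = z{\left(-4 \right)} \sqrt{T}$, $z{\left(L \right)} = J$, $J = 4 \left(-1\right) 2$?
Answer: $\sqrt{-138245 - 16 i \sqrt{19}} \approx 0.0938 - 371.81 i$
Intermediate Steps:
$J = -8$ ($J = \left(-4\right) 2 = -8$)
$z{\left(L \right)} = -8$
$K = -76$ ($K = -6 - 70 = -76$)
$m{\left(T \right)} = - 8 \sqrt{T}$
$\sqrt{m{\left(K \right)} - 138245} = \sqrt{- 8 \sqrt{-76} - 138245} = \sqrt{- 8 \cdot 2 i \sqrt{19} - 138245} = \sqrt{- 16 i \sqrt{19} - 138245} = \sqrt{-138245 - 16 i \sqrt{19}}$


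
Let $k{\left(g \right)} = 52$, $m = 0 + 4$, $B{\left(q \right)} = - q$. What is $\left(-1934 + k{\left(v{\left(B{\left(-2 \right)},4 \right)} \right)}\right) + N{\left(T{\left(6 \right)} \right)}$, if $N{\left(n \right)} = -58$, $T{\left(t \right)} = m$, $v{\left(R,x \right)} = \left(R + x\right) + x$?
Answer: $-1940$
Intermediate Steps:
$m = 4$
$v{\left(R,x \right)} = R + 2 x$
$T{\left(t \right)} = 4$
$\left(-1934 + k{\left(v{\left(B{\left(-2 \right)},4 \right)} \right)}\right) + N{\left(T{\left(6 \right)} \right)} = \left(-1934 + 52\right) - 58 = -1882 - 58 = -1940$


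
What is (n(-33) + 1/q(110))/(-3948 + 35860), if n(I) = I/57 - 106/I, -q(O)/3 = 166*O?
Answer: 913547/11071549280 ≈ 8.2513e-5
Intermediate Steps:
q(O) = -498*O
n(I) = -106/I + I/57 (n(I) = I*(1/57) - 106/I = I/57 - 106/I = -106/I + I/57)
(n(-33) + 1/q(110))/(-3948 + 35860) = ((-106/(-33) + (1/57)*(-33)) + 1/(-498*110))/(-3948 + 35860) = ((-106*(-1/33) - 11/19) + 1/(-54780))/31912 = ((106/33 - 11/19) - 1/54780)*(1/31912) = (1651/627 - 1/54780)*(1/31912) = (913547/346940)*(1/31912) = 913547/11071549280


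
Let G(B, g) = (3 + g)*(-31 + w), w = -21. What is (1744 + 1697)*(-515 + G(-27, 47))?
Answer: -10718715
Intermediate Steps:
G(B, g) = -156 - 52*g (G(B, g) = (3 + g)*(-31 - 21) = (3 + g)*(-52) = -156 - 52*g)
(1744 + 1697)*(-515 + G(-27, 47)) = (1744 + 1697)*(-515 + (-156 - 52*47)) = 3441*(-515 + (-156 - 2444)) = 3441*(-515 - 2600) = 3441*(-3115) = -10718715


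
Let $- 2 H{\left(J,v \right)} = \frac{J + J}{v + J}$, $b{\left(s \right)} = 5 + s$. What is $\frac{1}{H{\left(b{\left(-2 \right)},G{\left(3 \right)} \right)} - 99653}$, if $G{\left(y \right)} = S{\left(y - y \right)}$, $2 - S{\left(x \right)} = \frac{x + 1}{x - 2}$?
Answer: $- \frac{11}{1096189} \approx -1.0035 \cdot 10^{-5}$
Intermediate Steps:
$S{\left(x \right)} = 2 - \frac{1 + x}{-2 + x}$ ($S{\left(x \right)} = 2 - \frac{x + 1}{x - 2} = 2 - \frac{1 + x}{-2 + x}$)
$G{\left(y \right)} = \frac{5}{2}$ ($G{\left(y \right)} = \frac{-5 + \left(y - y\right)}{-2 + \left(y - y\right)} = \frac{-5 + 0}{-2 + 0} = \frac{1}{-2} \left(-5\right) = \left(- \frac{1}{2}\right) \left(-5\right) = \frac{5}{2}$)
$H{\left(J,v \right)} = - \frac{J}{J + v}$ ($H{\left(J,v \right)} = - \frac{\left(J + J\right) \frac{1}{v + J}}{2} = - \frac{2 J \frac{1}{J + v}}{2} = - \frac{J}{J + v}$)
$\frac{1}{H{\left(b{\left(-2 \right)},G{\left(3 \right)} \right)} - 99653} = \frac{1}{- \frac{5 - 2}{\left(5 - 2\right) + \frac{5}{2}} - 99653} = \frac{1}{\left(-1\right) 3 \frac{1}{3 + \frac{5}{2}} - 99653} = \frac{1}{\left(-1\right) 3 \frac{1}{\frac{11}{2}} - 99653} = \frac{1}{\left(-1\right) 3 \cdot \frac{2}{11} - 99653} = \frac{1}{- \frac{6}{11} - 99653} = \frac{1}{- \frac{1096189}{11}} = - \frac{11}{1096189}$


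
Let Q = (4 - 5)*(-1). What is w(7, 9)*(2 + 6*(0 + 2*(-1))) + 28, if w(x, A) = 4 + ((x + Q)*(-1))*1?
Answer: 68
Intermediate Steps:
Q = 1 (Q = -1*(-1) = 1)
w(x, A) = 3 - x (w(x, A) = 4 + ((x + 1)*(-1))*1 = 4 + ((1 + x)*(-1))*1 = 4 + (-1 - x)*1 = 4 + (-1 - x) = 3 - x)
w(7, 9)*(2 + 6*(0 + 2*(-1))) + 28 = (3 - 1*7)*(2 + 6*(0 + 2*(-1))) + 28 = (3 - 7)*(2 + 6*(0 - 2)) + 28 = -4*(2 + 6*(-2)) + 28 = -4*(2 - 12) + 28 = -4*(-10) + 28 = 40 + 28 = 68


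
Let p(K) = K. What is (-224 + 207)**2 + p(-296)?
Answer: -7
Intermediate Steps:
(-224 + 207)**2 + p(-296) = (-224 + 207)**2 - 296 = (-17)**2 - 296 = 289 - 296 = -7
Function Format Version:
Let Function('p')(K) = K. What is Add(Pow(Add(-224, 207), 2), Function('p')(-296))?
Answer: -7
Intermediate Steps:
Add(Pow(Add(-224, 207), 2), Function('p')(-296)) = Add(Pow(Add(-224, 207), 2), -296) = Add(Pow(-17, 2), -296) = Add(289, -296) = -7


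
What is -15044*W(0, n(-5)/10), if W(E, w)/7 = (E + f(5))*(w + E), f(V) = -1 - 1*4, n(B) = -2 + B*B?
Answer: 1211042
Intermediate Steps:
n(B) = -2 + B**2
f(V) = -5 (f(V) = -1 - 4 = -5)
W(E, w) = 7*(-5 + E)*(E + w) (W(E, w) = 7*((E - 5)*(w + E)) = 7*((-5 + E)*(E + w)) = 7*(-5 + E)*(E + w))
-15044*W(0, n(-5)/10) = -15044*(-35*0 - 35*(-2 + (-5)**2)/10 + 7*0**2 + 7*0*((-2 + (-5)**2)/10)) = -15044*(0 - 35*(-2 + 25)/10 + 7*0 + 7*0*((-2 + 25)*(1/10))) = -15044*(0 - 805/10 + 0 + 7*0*(23*(1/10))) = -15044*(0 - 35*23/10 + 0 + 7*0*(23/10)) = -15044*(0 - 161/2 + 0 + 0) = -15044*(-161/2) = 1211042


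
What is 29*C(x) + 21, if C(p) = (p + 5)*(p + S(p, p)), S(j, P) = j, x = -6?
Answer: 369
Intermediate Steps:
C(p) = 2*p*(5 + p) (C(p) = (p + 5)*(p + p) = (5 + p)*(2*p) = 2*p*(5 + p))
29*C(x) + 21 = 29*(2*(-6)*(5 - 6)) + 21 = 29*(2*(-6)*(-1)) + 21 = 29*12 + 21 = 348 + 21 = 369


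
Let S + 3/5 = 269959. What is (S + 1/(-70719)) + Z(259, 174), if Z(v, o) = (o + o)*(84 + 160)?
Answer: 125480399083/353595 ≈ 3.5487e+5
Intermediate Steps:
S = 1349792/5 (S = -⅗ + 269959 = 1349792/5 ≈ 2.6996e+5)
Z(v, o) = 488*o (Z(v, o) = (2*o)*244 = 488*o)
(S + 1/(-70719)) + Z(259, 174) = (1349792/5 + 1/(-70719)) + 488*174 = (1349792/5 - 1/70719) + 84912 = 95455940443/353595 + 84912 = 125480399083/353595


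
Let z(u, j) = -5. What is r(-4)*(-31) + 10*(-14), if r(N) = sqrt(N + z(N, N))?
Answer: -140 - 93*I ≈ -140.0 - 93.0*I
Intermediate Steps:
r(N) = sqrt(-5 + N) (r(N) = sqrt(N - 5) = sqrt(-5 + N))
r(-4)*(-31) + 10*(-14) = sqrt(-5 - 4)*(-31) + 10*(-14) = sqrt(-9)*(-31) - 140 = (3*I)*(-31) - 140 = -93*I - 140 = -140 - 93*I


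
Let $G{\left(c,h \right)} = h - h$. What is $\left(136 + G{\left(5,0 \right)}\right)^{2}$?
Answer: $18496$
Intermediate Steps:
$G{\left(c,h \right)} = 0$
$\left(136 + G{\left(5,0 \right)}\right)^{2} = \left(136 + 0\right)^{2} = 136^{2} = 18496$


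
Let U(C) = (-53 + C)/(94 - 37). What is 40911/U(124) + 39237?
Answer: 5117754/71 ≈ 72081.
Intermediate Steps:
U(C) = -53/57 + C/57 (U(C) = (-53 + C)/57 = (-53 + C)*(1/57) = -53/57 + C/57)
40911/U(124) + 39237 = 40911/(-53/57 + (1/57)*124) + 39237 = 40911/(-53/57 + 124/57) + 39237 = 40911/(71/57) + 39237 = 40911*(57/71) + 39237 = 2331927/71 + 39237 = 5117754/71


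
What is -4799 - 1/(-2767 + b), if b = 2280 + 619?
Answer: -633469/132 ≈ -4799.0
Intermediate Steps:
b = 2899
-4799 - 1/(-2767 + b) = -4799 - 1/(-2767 + 2899) = -4799 - 1/132 = -633469/132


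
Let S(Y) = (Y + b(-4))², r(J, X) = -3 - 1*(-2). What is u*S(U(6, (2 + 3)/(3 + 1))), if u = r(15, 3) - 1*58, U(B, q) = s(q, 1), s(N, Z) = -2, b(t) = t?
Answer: -2124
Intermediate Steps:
r(J, X) = -1 (r(J, X) = -3 + 2 = -1)
U(B, q) = -2
S(Y) = (-4 + Y)² (S(Y) = (Y - 4)² = (-4 + Y)²)
u = -59 (u = -1 - 1*58 = -1 - 58 = -59)
u*S(U(6, (2 + 3)/(3 + 1))) = -59*(-4 - 2)² = -59*(-6)² = -59*36 = -2124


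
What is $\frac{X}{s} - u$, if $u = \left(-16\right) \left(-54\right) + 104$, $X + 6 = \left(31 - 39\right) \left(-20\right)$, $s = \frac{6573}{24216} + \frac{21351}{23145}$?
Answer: $- \frac{62382301432}{74351989} \approx -839.01$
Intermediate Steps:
$s = \frac{74351989}{62275480}$ ($s = 6573 \cdot \frac{1}{24216} + 21351 \cdot \frac{1}{23145} = \frac{2191}{8072} + \frac{7117}{7715} = \frac{74351989}{62275480} \approx 1.1939$)
$X = 154$ ($X = -6 + \left(31 - 39\right) \left(-20\right) = -6 - -160 = -6 + 160 = 154$)
$u = 968$ ($u = 864 + 104 = 968$)
$\frac{X}{s} - u = \frac{154}{\frac{74351989}{62275480}} - 968 = 154 \cdot \frac{62275480}{74351989} - 968 = \frac{9590423920}{74351989} - 968 = - \frac{62382301432}{74351989}$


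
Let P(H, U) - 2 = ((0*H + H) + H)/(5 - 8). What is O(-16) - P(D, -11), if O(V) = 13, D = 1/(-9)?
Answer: 295/27 ≈ 10.926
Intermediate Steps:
D = -1/9 ≈ -0.11111
P(H, U) = 2 - 2*H/3 (P(H, U) = 2 + ((0*H + H) + H)/(5 - 8) = 2 + ((0 + H) + H)/(-3) = 2 + (H + H)*(-1/3) = 2 + (2*H)*(-1/3) = 2 - 2*H/3)
O(-16) - P(D, -11) = 13 - (2 - 2/3*(-1/9)) = 13 - (2 + 2/27) = 13 - 1*56/27 = 13 - 56/27 = 295/27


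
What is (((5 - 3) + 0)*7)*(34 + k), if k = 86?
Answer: 1680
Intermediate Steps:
(((5 - 3) + 0)*7)*(34 + k) = (((5 - 3) + 0)*7)*(34 + 86) = ((2 + 0)*7)*120 = (2*7)*120 = 14*120 = 1680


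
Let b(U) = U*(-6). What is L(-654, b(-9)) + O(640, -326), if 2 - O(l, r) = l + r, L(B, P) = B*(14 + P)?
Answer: -44784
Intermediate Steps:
b(U) = -6*U
O(l, r) = 2 - l - r (O(l, r) = 2 - (l + r) = 2 + (-l - r) = 2 - l - r)
L(-654, b(-9)) + O(640, -326) = -654*(14 - 6*(-9)) + (2 - 1*640 - 1*(-326)) = -654*(14 + 54) + (2 - 640 + 326) = -654*68 - 312 = -44472 - 312 = -44784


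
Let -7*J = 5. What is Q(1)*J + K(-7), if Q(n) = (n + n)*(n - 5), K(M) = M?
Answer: -9/7 ≈ -1.2857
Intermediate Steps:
J = -5/7 (J = -1/7*5 = -5/7 ≈ -0.71429)
Q(n) = 2*n*(-5 + n) (Q(n) = (2*n)*(-5 + n) = 2*n*(-5 + n))
Q(1)*J + K(-7) = (2*1*(-5 + 1))*(-5/7) - 7 = (2*1*(-4))*(-5/7) - 7 = -8*(-5/7) - 7 = 40/7 - 7 = -9/7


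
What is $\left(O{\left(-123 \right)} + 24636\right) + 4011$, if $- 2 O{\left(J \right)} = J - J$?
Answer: $28647$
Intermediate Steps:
$O{\left(J \right)} = 0$ ($O{\left(J \right)} = - \frac{J - J}{2} = \left(- \frac{1}{2}\right) 0 = 0$)
$\left(O{\left(-123 \right)} + 24636\right) + 4011 = \left(0 + 24636\right) + 4011 = 24636 + 4011 = 28647$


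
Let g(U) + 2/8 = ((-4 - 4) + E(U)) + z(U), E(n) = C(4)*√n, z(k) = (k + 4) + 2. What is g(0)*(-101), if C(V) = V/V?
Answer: 909/4 ≈ 227.25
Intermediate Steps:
C(V) = 1
z(k) = 6 + k (z(k) = (4 + k) + 2 = 6 + k)
E(n) = √n (E(n) = 1*√n = √n)
g(U) = -9/4 + U + √U (g(U) = -¼ + (((-4 - 4) + √U) + (6 + U)) = -¼ + ((-8 + √U) + (6 + U)) = -¼ + (-2 + U + √U) = -9/4 + U + √U)
g(0)*(-101) = (-9/4 + 0 + √0)*(-101) = (-9/4 + 0 + 0)*(-101) = -9/4*(-101) = 909/4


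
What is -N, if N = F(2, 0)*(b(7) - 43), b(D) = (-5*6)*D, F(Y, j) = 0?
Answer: 0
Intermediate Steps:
b(D) = -30*D
N = 0 (N = 0*(-30*7 - 43) = 0*(-210 - 43) = 0*(-253) = 0)
-N = -1*0 = 0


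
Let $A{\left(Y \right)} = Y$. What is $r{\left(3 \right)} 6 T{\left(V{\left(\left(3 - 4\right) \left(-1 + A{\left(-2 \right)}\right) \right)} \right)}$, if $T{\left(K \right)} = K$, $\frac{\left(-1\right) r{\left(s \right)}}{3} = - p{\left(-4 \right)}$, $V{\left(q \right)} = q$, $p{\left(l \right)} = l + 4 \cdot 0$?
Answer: $-216$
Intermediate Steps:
$p{\left(l \right)} = l$ ($p{\left(l \right)} = l + 0 = l$)
$r{\left(s \right)} = -12$ ($r{\left(s \right)} = - 3 \left(\left(-1\right) \left(-4\right)\right) = \left(-3\right) 4 = -12$)
$r{\left(3 \right)} 6 T{\left(V{\left(\left(3 - 4\right) \left(-1 + A{\left(-2 \right)}\right) \right)} \right)} = \left(-12\right) 6 \left(3 - 4\right) \left(-1 - 2\right) = - 72 \left(\left(-1\right) \left(-3\right)\right) = \left(-72\right) 3 = -216$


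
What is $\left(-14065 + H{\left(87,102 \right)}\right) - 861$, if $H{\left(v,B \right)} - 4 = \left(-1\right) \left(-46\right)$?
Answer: $-14876$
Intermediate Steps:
$H{\left(v,B \right)} = 50$ ($H{\left(v,B \right)} = 4 - -46 = 4 + 46 = 50$)
$\left(-14065 + H{\left(87,102 \right)}\right) - 861 = \left(-14065 + 50\right) - 861 = -14015 - 861 = -14876$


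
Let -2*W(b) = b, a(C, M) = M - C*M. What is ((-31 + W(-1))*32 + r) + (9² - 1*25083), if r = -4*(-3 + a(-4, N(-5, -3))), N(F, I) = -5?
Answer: -25866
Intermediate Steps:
a(C, M) = M - C*M
W(b) = -b/2
r = 112 (r = -4*(-3 - 5*(1 - 1*(-4))) = -4*(-3 - 5*(1 + 4)) = -4*(-3 - 5*5) = -4*(-3 - 25) = -4*(-28) = 112)
((-31 + W(-1))*32 + r) + (9² - 1*25083) = ((-31 - ½*(-1))*32 + 112) + (9² - 1*25083) = ((-31 + ½)*32 + 112) + (81 - 25083) = (-61/2*32 + 112) - 25002 = (-976 + 112) - 25002 = -864 - 25002 = -25866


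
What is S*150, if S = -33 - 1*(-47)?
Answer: 2100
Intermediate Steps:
S = 14 (S = -33 + 47 = 14)
S*150 = 14*150 = 2100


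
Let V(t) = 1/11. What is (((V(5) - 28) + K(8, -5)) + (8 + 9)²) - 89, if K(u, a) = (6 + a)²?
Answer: 1904/11 ≈ 173.09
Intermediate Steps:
V(t) = 1/11
(((V(5) - 28) + K(8, -5)) + (8 + 9)²) - 89 = (((1/11 - 28) + (6 - 5)²) + (8 + 9)²) - 89 = ((-307/11 + 1²) + 17²) - 89 = ((-307/11 + 1) + 289) - 89 = (-296/11 + 289) - 89 = 2883/11 - 89 = 1904/11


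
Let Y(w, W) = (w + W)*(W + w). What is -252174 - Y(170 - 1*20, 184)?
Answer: -363730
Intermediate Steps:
Y(w, W) = (W + w)² (Y(w, W) = (W + w)*(W + w) = (W + w)²)
-252174 - Y(170 - 1*20, 184) = -252174 - (184 + (170 - 1*20))² = -252174 - (184 + (170 - 20))² = -252174 - (184 + 150)² = -252174 - 1*334² = -252174 - 1*111556 = -252174 - 111556 = -363730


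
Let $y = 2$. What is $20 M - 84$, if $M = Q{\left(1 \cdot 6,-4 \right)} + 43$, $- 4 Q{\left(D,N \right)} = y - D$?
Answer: $796$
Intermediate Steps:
$Q{\left(D,N \right)} = - \frac{1}{2} + \frac{D}{4}$ ($Q{\left(D,N \right)} = - \frac{2 - D}{4} = - \frac{1}{2} + \frac{D}{4}$)
$M = 44$ ($M = \left(- \frac{1}{2} + \frac{1 \cdot 6}{4}\right) + 43 = \left(- \frac{1}{2} + \frac{1}{4} \cdot 6\right) + 43 = \left(- \frac{1}{2} + \frac{3}{2}\right) + 43 = 1 + 43 = 44$)
$20 M - 84 = 20 \cdot 44 - 84 = 880 - 84 = 796$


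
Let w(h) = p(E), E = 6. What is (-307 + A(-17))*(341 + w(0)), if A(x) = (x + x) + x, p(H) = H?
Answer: -124226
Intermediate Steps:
w(h) = 6
A(x) = 3*x (A(x) = 2*x + x = 3*x)
(-307 + A(-17))*(341 + w(0)) = (-307 + 3*(-17))*(341 + 6) = (-307 - 51)*347 = -358*347 = -124226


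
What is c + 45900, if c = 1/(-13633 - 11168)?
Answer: 1138365899/24801 ≈ 45900.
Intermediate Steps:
c = -1/24801 (c = 1/(-24801) = -1/24801 ≈ -4.0321e-5)
c + 45900 = -1/24801 + 45900 = 1138365899/24801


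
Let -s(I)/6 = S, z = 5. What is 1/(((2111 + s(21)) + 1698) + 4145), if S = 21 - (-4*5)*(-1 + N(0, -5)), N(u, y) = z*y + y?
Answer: 1/11548 ≈ 8.6595e-5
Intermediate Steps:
N(u, y) = 6*y (N(u, y) = 5*y + y = 6*y)
S = -599 (S = 21 - (-4*5)*(-1 + 6*(-5)) = 21 - (-20)*(-1 - 30) = 21 - (-20)*(-31) = 21 - 1*620 = 21 - 620 = -599)
s(I) = 3594 (s(I) = -6*(-599) = 3594)
1/(((2111 + s(21)) + 1698) + 4145) = 1/(((2111 + 3594) + 1698) + 4145) = 1/((5705 + 1698) + 4145) = 1/(7403 + 4145) = 1/11548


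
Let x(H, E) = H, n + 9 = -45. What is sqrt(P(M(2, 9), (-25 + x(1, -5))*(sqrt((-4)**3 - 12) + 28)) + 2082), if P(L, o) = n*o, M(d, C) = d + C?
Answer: sqrt(38370 + 2592*I*sqrt(19)) ≈ 197.95 + 28.538*I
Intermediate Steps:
n = -54 (n = -9 - 45 = -54)
M(d, C) = C + d
P(L, o) = -54*o
sqrt(P(M(2, 9), (-25 + x(1, -5))*(sqrt((-4)**3 - 12) + 28)) + 2082) = sqrt(-54*(-25 + 1)*(sqrt((-4)**3 - 12) + 28) + 2082) = sqrt(-(-1296)*(sqrt(-64 - 12) + 28) + 2082) = sqrt(-(-1296)*(sqrt(-76) + 28) + 2082) = sqrt(-(-1296)*(2*I*sqrt(19) + 28) + 2082) = sqrt(-(-1296)*(28 + 2*I*sqrt(19)) + 2082) = sqrt(-54*(-672 - 48*I*sqrt(19)) + 2082) = sqrt((36288 + 2592*I*sqrt(19)) + 2082) = sqrt(38370 + 2592*I*sqrt(19))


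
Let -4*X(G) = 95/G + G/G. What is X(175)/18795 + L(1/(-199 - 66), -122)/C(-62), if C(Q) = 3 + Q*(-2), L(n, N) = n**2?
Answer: -638629/31289928530 ≈ -2.0410e-5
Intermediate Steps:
X(G) = -1/4 - 95/(4*G) (X(G) = -(95/G + G/G)/4 = -(95/G + 1)/4 = -(1 + 95/G)/4 = -1/4 - 95/(4*G))
C(Q) = 3 - 2*Q
X(175)/18795 + L(1/(-199 - 66), -122)/C(-62) = ((1/4)*(-95 - 1*175)/175)/18795 + (1/(-199 - 66))**2/(3 - 2*(-62)) = ((1/4)*(1/175)*(-95 - 175))*(1/18795) + (1/(-265))**2/(3 + 124) = ((1/4)*(1/175)*(-270))*(1/18795) + (-1/265)**2/127 = -27/70*1/18795 + (1/70225)*(1/127) = -9/438550 + 1/8918575 = -638629/31289928530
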